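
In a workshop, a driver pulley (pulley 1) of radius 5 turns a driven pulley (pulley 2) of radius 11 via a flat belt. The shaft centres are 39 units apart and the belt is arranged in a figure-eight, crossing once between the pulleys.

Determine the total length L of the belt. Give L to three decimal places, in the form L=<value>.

crossed belt: β = asin((r1+r2)/C) = asin(16/39) = 24.2209°
wrap1 = wrap2 = π + 2β = 228.4419°
tangent length = C·cosβ = 35.5668
L = (r1+r2)·wrap + 2·C·cosβ = 16·3.9871 + 2·35.5668 = 134.9267

L=134.927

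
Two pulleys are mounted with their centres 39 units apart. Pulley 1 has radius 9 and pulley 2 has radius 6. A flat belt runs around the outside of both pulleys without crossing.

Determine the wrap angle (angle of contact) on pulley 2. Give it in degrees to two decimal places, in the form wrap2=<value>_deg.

open belt: β = asin((r2−r1)/C) = asin(-3/39) = -4.4117°
wrap1 = π − 2β = 188.8235°
wrap2 = π + 2β = 171.1765°

wrap2=171.18_deg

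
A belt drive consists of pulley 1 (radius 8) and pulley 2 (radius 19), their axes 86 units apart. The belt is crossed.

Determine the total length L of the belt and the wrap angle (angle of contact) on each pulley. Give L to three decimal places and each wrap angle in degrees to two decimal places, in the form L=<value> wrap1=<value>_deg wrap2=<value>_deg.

crossed belt: β = asin((r1+r2)/C) = asin(27/86) = 18.2976°
wrap1 = wrap2 = π + 2β = 216.5953°
tangent length = C·cosβ = 81.6517
L = (r1+r2)·wrap + 2·C·cosβ = 27·3.7803 + 2·81.6517 = 265.3715

L=265.372 wrap1=216.60_deg wrap2=216.60_deg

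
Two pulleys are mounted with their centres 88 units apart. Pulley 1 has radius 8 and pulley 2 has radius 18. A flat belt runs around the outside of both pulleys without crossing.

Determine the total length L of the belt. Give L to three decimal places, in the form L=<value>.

L=258.819

open belt: β = asin((r2−r1)/C) = asin(10/88) = 6.5250°
wrap1 = π − 2β = 166.9500°
wrap2 = π + 2β = 193.0500°
tangent length = C·cosβ = 87.4300
L = r1·wrap1 + r2·wrap2 + 2·C·cosβ = 8·2.9138 + 18·3.3694 + 2·87.4300 = 258.8190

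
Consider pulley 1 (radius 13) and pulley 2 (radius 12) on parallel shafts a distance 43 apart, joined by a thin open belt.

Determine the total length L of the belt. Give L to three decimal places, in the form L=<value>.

L=164.563

open belt: β = asin((r2−r1)/C) = asin(-1/43) = -1.3326°
wrap1 = π − 2β = 182.6652°
wrap2 = π + 2β = 177.3348°
tangent length = C·cosβ = 42.9884
L = r1·wrap1 + r2·wrap2 + 2·C·cosβ = 13·3.1881 + 12·3.0951 + 2·42.9884 = 164.5631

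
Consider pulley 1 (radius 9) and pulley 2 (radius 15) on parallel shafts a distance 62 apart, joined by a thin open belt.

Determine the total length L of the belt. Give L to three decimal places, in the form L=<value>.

open belt: β = asin((r2−r1)/C) = asin(6/62) = 5.5534°
wrap1 = π − 2β = 168.8931°
wrap2 = π + 2β = 191.1069°
tangent length = C·cosβ = 61.7090
L = r1·wrap1 + r2·wrap2 + 2·C·cosβ = 9·2.9477 + 15·3.3354 + 2·61.7090 = 199.9793

L=199.979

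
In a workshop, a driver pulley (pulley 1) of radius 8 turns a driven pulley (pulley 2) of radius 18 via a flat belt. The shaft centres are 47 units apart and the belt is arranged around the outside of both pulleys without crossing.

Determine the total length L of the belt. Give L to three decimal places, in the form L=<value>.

open belt: β = asin((r2−r1)/C) = asin(10/47) = 12.2845°
wrap1 = π − 2β = 155.4310°
wrap2 = π + 2β = 204.5690°
tangent length = C·cosβ = 45.9239
L = r1·wrap1 + r2·wrap2 + 2·C·cosβ = 8·2.7128 + 18·3.5704 + 2·45.9239 = 177.8172

L=177.817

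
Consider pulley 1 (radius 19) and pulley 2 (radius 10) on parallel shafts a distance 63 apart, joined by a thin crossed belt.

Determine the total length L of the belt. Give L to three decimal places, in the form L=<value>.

L=230.708

crossed belt: β = asin((r1+r2)/C) = asin(29/63) = 27.4076°
wrap1 = wrap2 = π + 2β = 234.8152°
tangent length = C·cosβ = 55.9285
L = (r1+r2)·wrap + 2·C·cosβ = 29·4.0983 + 2·55.9285 = 230.7077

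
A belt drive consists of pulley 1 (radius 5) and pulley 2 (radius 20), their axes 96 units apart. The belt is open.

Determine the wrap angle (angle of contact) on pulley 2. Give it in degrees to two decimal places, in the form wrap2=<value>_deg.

wrap2=197.98_deg

open belt: β = asin((r2−r1)/C) = asin(15/96) = 8.9893°
wrap1 = π − 2β = 162.0214°
wrap2 = π + 2β = 197.9786°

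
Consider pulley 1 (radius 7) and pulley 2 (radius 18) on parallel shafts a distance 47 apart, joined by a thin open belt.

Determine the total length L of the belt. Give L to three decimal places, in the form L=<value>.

open belt: β = asin((r2−r1)/C) = asin(11/47) = 13.5352°
wrap1 = π − 2β = 152.9296°
wrap2 = π + 2β = 207.0704°
tangent length = C·cosβ = 45.6946
L = r1·wrap1 + r2·wrap2 + 2·C·cosβ = 7·2.6691 + 18·3.6141 + 2·45.6946 = 175.1262

L=175.126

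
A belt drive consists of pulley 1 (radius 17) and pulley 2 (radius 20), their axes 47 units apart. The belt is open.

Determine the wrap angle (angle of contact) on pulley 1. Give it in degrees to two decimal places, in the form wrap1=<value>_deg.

wrap1=172.68_deg

open belt: β = asin((r2−r1)/C) = asin(3/47) = 3.6597°
wrap1 = π − 2β = 172.6807°
wrap2 = π + 2β = 187.3193°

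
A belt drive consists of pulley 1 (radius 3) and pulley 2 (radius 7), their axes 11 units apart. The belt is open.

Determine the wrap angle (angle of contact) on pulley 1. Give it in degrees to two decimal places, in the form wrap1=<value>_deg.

open belt: β = asin((r2−r1)/C) = asin(4/11) = 21.3237°
wrap1 = π − 2β = 137.3526°
wrap2 = π + 2β = 222.6474°

wrap1=137.35_deg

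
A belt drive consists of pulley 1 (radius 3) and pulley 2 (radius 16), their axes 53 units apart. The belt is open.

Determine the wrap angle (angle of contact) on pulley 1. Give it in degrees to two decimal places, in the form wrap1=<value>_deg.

open belt: β = asin((r2−r1)/C) = asin(13/53) = 14.1986°
wrap1 = π − 2β = 151.6029°
wrap2 = π + 2β = 208.3971°

wrap1=151.60_deg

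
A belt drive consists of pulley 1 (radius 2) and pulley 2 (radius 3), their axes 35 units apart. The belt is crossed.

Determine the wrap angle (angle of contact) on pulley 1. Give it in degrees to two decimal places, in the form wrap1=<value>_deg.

crossed belt: β = asin((r1+r2)/C) = asin(5/35) = 8.2132°
wrap1 = wrap2 = π + 2β = 196.4264°

wrap1=196.43_deg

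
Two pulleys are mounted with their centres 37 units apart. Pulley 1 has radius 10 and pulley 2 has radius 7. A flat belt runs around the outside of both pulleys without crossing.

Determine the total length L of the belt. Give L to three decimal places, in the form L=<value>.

open belt: β = asin((r2−r1)/C) = asin(-3/37) = -4.6507°
wrap1 = π − 2β = 189.3014°
wrap2 = π + 2β = 170.6986°
tangent length = C·cosβ = 36.8782
L = r1·wrap1 + r2·wrap2 + 2·C·cosβ = 10·3.3039 + 7·2.9793 + 2·36.8782 = 127.6505

L=127.650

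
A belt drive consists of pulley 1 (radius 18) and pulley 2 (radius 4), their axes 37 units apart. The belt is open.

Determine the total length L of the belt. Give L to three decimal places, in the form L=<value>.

open belt: β = asin((r2−r1)/C) = asin(-14/37) = -22.2333°
wrap1 = π − 2β = 224.4665°
wrap2 = π + 2β = 135.5335°
tangent length = C·cosβ = 34.2491
L = r1·wrap1 + r2·wrap2 + 2·C·cosβ = 18·3.9177 + 4·2.3655 + 2·34.2491 = 148.4784

L=148.478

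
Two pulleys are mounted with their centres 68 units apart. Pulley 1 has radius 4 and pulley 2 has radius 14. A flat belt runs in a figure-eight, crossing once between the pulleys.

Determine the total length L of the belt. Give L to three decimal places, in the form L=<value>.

L=197.342

crossed belt: β = asin((r1+r2)/C) = asin(18/68) = 15.3495°
wrap1 = wrap2 = π + 2β = 210.6990°
tangent length = C·cosβ = 65.5744
L = (r1+r2)·wrap + 2·C·cosβ = 18·3.6774 + 2·65.5744 = 197.3418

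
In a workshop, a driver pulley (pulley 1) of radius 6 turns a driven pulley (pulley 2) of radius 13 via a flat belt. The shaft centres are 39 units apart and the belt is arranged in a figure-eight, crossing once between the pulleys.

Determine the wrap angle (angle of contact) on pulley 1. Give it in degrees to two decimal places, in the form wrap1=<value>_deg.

crossed belt: β = asin((r1+r2)/C) = asin(19/39) = 29.1554°
wrap1 = wrap2 = π + 2β = 238.3107°

wrap1=238.31_deg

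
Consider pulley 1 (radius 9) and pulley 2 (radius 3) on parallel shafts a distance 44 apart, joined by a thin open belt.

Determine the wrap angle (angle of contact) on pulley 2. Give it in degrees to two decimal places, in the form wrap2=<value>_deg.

wrap2=164.33_deg

open belt: β = asin((r2−r1)/C) = asin(-6/44) = -7.8375°
wrap1 = π − 2β = 195.6750°
wrap2 = π + 2β = 164.3250°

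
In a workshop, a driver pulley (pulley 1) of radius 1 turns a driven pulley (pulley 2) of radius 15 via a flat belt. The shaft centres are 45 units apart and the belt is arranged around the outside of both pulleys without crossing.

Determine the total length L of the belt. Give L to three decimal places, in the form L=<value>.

L=144.657

open belt: β = asin((r2−r1)/C) = asin(14/45) = 18.1262°
wrap1 = π − 2β = 143.7476°
wrap2 = π + 2β = 216.2524°
tangent length = C·cosβ = 42.7668
L = r1·wrap1 + r2·wrap2 + 2·C·cosβ = 1·2.5089 + 15·3.7743 + 2·42.7668 = 144.6572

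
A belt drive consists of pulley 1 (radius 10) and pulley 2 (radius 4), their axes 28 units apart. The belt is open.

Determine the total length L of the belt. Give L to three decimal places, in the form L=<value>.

open belt: β = asin((r2−r1)/C) = asin(-6/28) = -12.3736°
wrap1 = π − 2β = 204.7473°
wrap2 = π + 2β = 155.2527°
tangent length = C·cosβ = 27.3496
L = r1·wrap1 + r2·wrap2 + 2·C·cosβ = 10·3.5735 + 4·2.7097 + 2·27.3496 = 101.2730

L=101.273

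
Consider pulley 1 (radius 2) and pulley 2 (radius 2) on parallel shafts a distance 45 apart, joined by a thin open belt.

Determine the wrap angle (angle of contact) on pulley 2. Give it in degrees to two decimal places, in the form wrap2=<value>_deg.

open belt: β = asin((r2−r1)/C) = asin(0/45) = 0.0000°
wrap1 = π − 2β = 180.0000°
wrap2 = π + 2β = 180.0000°

wrap2=180.00_deg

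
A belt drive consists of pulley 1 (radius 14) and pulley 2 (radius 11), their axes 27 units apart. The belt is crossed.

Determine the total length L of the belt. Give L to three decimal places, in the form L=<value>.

crossed belt: β = asin((r1+r2)/C) = asin(25/27) = 67.8084°
wrap1 = wrap2 = π + 2β = 315.6168°
tangent length = C·cosβ = 10.1980
L = (r1+r2)·wrap + 2·C·cosβ = 25·5.5086 + 2·10.1980 = 158.1099

L=158.110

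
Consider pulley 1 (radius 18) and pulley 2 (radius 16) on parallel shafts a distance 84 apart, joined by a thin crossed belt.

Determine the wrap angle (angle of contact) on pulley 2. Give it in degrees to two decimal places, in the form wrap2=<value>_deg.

wrap2=227.75_deg

crossed belt: β = asin((r1+r2)/C) = asin(34/84) = 23.8762°
wrap1 = wrap2 = π + 2β = 227.7524°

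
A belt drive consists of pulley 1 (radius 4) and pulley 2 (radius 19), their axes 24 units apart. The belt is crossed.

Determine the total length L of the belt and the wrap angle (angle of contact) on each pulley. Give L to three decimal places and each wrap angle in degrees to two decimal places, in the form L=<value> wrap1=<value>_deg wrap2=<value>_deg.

L=144.899 wrap1=326.80_deg wrap2=326.80_deg

crossed belt: β = asin((r1+r2)/C) = asin(23/24) = 73.4022°
wrap1 = wrap2 = π + 2β = 326.8043°
tangent length = C·cosβ = 6.8557
L = (r1+r2)·wrap + 2·C·cosβ = 23·5.7038 + 2·6.8557 = 144.8990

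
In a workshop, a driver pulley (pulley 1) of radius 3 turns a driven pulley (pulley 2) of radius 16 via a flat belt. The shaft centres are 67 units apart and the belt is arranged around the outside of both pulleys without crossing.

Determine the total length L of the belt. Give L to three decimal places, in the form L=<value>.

L=196.221

open belt: β = asin((r2−r1)/C) = asin(13/67) = 11.1881°
wrap1 = π − 2β = 157.6239°
wrap2 = π + 2β = 202.3761°
tangent length = C·cosβ = 65.7267
L = r1·wrap1 + r2·wrap2 + 2·C·cosβ = 3·2.7511 + 16·3.5321 + 2·65.7267 = 196.2207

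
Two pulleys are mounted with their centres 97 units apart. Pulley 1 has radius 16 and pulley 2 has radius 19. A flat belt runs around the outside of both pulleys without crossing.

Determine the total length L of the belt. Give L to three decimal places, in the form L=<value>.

open belt: β = asin((r2−r1)/C) = asin(3/97) = 1.7723°
wrap1 = π − 2β = 176.4554°
wrap2 = π + 2β = 183.5446°
tangent length = C·cosβ = 96.9536
L = r1·wrap1 + r2·wrap2 + 2·C·cosβ = 16·3.0797 + 19·3.2035 + 2·96.9536 = 304.0485

L=304.049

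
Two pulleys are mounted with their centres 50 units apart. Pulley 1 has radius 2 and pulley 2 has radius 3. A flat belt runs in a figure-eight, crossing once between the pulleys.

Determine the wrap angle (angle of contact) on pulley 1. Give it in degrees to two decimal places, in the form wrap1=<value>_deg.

wrap1=191.48_deg

crossed belt: β = asin((r1+r2)/C) = asin(5/50) = 5.7392°
wrap1 = wrap2 = π + 2β = 191.4783°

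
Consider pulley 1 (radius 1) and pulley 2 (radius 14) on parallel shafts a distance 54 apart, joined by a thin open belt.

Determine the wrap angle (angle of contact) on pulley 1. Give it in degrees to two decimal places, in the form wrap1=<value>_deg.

wrap1=152.14_deg

open belt: β = asin((r2−r1)/C) = asin(13/54) = 13.9303°
wrap1 = π − 2β = 152.1395°
wrap2 = π + 2β = 207.8605°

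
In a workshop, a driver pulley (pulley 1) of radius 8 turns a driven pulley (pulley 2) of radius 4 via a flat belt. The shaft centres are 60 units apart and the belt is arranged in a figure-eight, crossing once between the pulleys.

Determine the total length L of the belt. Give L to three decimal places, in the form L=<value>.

L=160.107

crossed belt: β = asin((r1+r2)/C) = asin(12/60) = 11.5370°
wrap1 = wrap2 = π + 2β = 203.0739°
tangent length = C·cosβ = 58.7878
L = (r1+r2)·wrap + 2·C·cosβ = 12·3.5443 + 2·58.7878 = 160.1072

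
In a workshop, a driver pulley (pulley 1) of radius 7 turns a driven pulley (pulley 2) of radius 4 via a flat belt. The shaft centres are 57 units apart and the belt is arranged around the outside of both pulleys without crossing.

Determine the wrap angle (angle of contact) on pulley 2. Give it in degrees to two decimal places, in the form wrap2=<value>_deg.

wrap2=173.97_deg

open belt: β = asin((r2−r1)/C) = asin(-3/57) = -3.0170°
wrap1 = π − 2β = 186.0339°
wrap2 = π + 2β = 173.9661°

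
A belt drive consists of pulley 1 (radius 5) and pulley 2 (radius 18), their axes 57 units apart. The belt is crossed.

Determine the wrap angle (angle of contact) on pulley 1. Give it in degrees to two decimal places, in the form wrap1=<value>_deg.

wrap1=227.60_deg

crossed belt: β = asin((r1+r2)/C) = asin(23/57) = 23.7977°
wrap1 = wrap2 = π + 2β = 227.5954°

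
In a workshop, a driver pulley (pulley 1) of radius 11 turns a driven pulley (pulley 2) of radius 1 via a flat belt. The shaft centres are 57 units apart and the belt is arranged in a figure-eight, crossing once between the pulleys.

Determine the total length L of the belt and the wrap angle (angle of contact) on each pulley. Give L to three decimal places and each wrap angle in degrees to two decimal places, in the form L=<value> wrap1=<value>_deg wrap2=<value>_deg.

crossed belt: β = asin((r1+r2)/C) = asin(12/57) = 12.1532°
wrap1 = wrap2 = π + 2β = 204.3064°
tangent length = C·cosβ = 55.7225
L = (r1+r2)·wrap + 2·C·cosβ = 12·3.5658 + 2·55.7225 = 154.2349

L=154.235 wrap1=204.31_deg wrap2=204.31_deg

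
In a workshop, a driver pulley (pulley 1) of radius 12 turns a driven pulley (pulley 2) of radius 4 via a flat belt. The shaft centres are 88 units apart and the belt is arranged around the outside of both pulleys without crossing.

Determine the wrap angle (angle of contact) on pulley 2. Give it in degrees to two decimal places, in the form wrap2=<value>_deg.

open belt: β = asin((r2−r1)/C) = asin(-8/88) = -5.2159°
wrap1 = π − 2β = 190.4318°
wrap2 = π + 2β = 169.5682°

wrap2=169.57_deg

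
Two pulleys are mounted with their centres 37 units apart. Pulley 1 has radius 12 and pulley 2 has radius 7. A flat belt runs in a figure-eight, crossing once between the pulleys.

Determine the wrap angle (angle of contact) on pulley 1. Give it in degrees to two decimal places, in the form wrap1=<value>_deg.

crossed belt: β = asin((r1+r2)/C) = asin(19/37) = 30.8981°
wrap1 = wrap2 = π + 2β = 241.7963°

wrap1=241.80_deg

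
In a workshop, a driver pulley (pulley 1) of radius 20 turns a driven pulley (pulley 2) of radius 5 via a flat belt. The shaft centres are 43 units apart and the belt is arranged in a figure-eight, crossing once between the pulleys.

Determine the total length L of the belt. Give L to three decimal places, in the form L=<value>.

L=179.533

crossed belt: β = asin((r1+r2)/C) = asin(25/43) = 35.5487°
wrap1 = wrap2 = π + 2β = 251.0975°
tangent length = C·cosβ = 34.9857
L = (r1+r2)·wrap + 2·C·cosβ = 25·4.3825 + 2·34.9857 = 179.5334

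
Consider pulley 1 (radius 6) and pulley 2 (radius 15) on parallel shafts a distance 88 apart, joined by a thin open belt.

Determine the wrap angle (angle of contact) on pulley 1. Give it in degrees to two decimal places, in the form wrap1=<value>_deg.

wrap1=168.26_deg

open belt: β = asin((r2−r1)/C) = asin(9/88) = 5.8701°
wrap1 = π − 2β = 168.2599°
wrap2 = π + 2β = 191.7401°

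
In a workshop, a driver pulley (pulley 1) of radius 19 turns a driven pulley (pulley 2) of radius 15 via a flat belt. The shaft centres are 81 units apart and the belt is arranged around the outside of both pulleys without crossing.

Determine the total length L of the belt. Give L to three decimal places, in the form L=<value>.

L=269.012

open belt: β = asin((r2−r1)/C) = asin(-4/81) = -2.8306°
wrap1 = π − 2β = 185.6611°
wrap2 = π + 2β = 174.3389°
tangent length = C·cosβ = 80.9012
L = r1·wrap1 + r2·wrap2 + 2·C·cosβ = 19·3.2404 + 15·3.0428 + 2·80.9012 = 269.0117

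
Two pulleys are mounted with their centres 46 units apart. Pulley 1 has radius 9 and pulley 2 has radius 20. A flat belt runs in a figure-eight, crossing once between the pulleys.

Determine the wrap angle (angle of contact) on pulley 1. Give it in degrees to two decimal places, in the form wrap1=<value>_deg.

crossed belt: β = asin((r1+r2)/C) = asin(29/46) = 39.0822°
wrap1 = wrap2 = π + 2β = 258.1644°

wrap1=258.16_deg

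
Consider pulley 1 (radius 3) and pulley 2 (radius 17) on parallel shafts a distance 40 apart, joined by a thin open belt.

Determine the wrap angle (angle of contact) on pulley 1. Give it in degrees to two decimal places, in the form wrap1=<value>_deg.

open belt: β = asin((r2−r1)/C) = asin(14/40) = 20.4873°
wrap1 = π − 2β = 139.0254°
wrap2 = π + 2β = 220.9746°

wrap1=139.03_deg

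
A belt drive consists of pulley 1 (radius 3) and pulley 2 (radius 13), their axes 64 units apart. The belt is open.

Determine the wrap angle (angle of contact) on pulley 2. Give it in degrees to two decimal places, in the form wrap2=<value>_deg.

open belt: β = asin((r2−r1)/C) = asin(10/64) = 8.9893°
wrap1 = π − 2β = 162.0214°
wrap2 = π + 2β = 197.9786°

wrap2=197.98_deg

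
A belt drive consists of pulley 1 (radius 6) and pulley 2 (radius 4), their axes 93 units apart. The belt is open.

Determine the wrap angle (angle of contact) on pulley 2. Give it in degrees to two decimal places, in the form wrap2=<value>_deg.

wrap2=177.54_deg

open belt: β = asin((r2−r1)/C) = asin(-2/93) = -1.2323°
wrap1 = π − 2β = 182.4645°
wrap2 = π + 2β = 177.5355°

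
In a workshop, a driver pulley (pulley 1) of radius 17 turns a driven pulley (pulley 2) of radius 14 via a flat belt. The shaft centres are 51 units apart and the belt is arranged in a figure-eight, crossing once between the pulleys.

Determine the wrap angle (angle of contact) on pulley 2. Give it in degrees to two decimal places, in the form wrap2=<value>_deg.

wrap2=254.87_deg

crossed belt: β = asin((r1+r2)/C) = asin(31/51) = 37.4337°
wrap1 = wrap2 = π + 2β = 254.8674°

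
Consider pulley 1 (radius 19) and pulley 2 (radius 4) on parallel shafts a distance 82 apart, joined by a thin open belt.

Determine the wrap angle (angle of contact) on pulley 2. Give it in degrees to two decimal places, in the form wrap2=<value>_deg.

wrap2=158.92_deg

open belt: β = asin((r2−r1)/C) = asin(-15/82) = -10.5403°
wrap1 = π − 2β = 201.0806°
wrap2 = π + 2β = 158.9194°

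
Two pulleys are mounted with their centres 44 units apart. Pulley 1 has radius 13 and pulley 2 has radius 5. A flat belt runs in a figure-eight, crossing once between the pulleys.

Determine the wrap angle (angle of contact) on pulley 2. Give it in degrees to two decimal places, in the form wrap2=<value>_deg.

crossed belt: β = asin((r1+r2)/C) = asin(18/44) = 24.1477°
wrap1 = wrap2 = π + 2β = 228.2955°

wrap2=228.30_deg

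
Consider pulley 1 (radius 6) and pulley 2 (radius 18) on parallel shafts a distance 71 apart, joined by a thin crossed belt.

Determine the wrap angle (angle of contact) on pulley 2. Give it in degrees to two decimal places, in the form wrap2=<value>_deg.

crossed belt: β = asin((r1+r2)/C) = asin(24/71) = 19.7568°
wrap1 = wrap2 = π + 2β = 219.5136°

wrap2=219.51_deg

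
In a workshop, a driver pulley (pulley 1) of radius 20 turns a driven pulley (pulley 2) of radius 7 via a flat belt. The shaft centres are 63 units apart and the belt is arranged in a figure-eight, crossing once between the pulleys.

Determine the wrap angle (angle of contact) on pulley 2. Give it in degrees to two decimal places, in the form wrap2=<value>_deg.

wrap2=230.75_deg

crossed belt: β = asin((r1+r2)/C) = asin(27/63) = 25.3769°
wrap1 = wrap2 = π + 2β = 230.7539°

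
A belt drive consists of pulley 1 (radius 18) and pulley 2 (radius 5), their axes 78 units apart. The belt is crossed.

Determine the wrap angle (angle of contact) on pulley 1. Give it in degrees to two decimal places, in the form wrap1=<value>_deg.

wrap1=214.30_deg

crossed belt: β = asin((r1+r2)/C) = asin(23/78) = 17.1498°
wrap1 = wrap2 = π + 2β = 214.2997°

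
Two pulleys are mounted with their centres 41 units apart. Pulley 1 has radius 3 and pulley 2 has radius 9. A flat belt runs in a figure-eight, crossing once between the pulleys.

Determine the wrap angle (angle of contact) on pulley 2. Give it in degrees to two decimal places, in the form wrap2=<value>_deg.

wrap2=214.04_deg

crossed belt: β = asin((r1+r2)/C) = asin(12/41) = 17.0186°
wrap1 = wrap2 = π + 2β = 214.0373°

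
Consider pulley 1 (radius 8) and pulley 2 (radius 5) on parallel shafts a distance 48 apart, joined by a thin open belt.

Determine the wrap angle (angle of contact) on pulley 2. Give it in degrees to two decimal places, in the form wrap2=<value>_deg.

open belt: β = asin((r2−r1)/C) = asin(-3/48) = -3.5833°
wrap1 = π − 2β = 187.1666°
wrap2 = π + 2β = 172.8334°

wrap2=172.83_deg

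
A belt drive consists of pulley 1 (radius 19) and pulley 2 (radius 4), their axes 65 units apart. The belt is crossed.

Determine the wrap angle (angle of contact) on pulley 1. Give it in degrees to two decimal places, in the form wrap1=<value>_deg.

wrap1=221.45_deg

crossed belt: β = asin((r1+r2)/C) = asin(23/65) = 20.7227°
wrap1 = wrap2 = π + 2β = 221.4455°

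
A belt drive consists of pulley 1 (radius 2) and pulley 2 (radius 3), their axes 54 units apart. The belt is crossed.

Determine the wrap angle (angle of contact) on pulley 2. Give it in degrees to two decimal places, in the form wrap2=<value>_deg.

crossed belt: β = asin((r1+r2)/C) = asin(5/54) = 5.3128°
wrap1 = wrap2 = π + 2β = 190.6255°

wrap2=190.63_deg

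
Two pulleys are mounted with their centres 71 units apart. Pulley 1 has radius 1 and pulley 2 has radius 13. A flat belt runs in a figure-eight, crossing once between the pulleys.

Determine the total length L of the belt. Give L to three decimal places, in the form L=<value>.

L=188.752

crossed belt: β = asin((r1+r2)/C) = asin(14/71) = 11.3723°
wrap1 = wrap2 = π + 2β = 202.7446°
tangent length = C·cosβ = 69.6060
L = (r1+r2)·wrap + 2·C·cosβ = 14·3.5386 + 2·69.6060 = 188.7519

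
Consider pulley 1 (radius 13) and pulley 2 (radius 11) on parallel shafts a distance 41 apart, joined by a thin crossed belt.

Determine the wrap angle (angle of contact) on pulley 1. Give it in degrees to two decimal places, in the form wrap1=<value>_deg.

crossed belt: β = asin((r1+r2)/C) = asin(24/41) = 35.8288°
wrap1 = wrap2 = π + 2β = 251.6577°

wrap1=251.66_deg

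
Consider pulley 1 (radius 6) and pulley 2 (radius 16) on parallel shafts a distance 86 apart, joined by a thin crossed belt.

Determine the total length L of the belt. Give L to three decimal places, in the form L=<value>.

crossed belt: β = asin((r1+r2)/C) = asin(22/86) = 14.8218°
wrap1 = wrap2 = π + 2β = 209.6436°
tangent length = C·cosβ = 83.1384
L = (r1+r2)·wrap + 2·C·cosβ = 22·3.6590 + 2·83.1384 = 246.7743

L=246.774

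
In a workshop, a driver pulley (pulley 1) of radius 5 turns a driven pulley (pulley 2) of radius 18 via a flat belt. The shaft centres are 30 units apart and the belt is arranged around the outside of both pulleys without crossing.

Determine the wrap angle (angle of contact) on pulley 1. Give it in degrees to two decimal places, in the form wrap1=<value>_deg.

open belt: β = asin((r2−r1)/C) = asin(13/30) = 25.6793°
wrap1 = π − 2β = 128.6414°
wrap2 = π + 2β = 231.3586°

wrap1=128.64_deg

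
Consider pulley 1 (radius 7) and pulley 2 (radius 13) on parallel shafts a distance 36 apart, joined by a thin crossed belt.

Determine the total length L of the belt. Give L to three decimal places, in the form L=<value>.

crossed belt: β = asin((r1+r2)/C) = asin(20/36) = 33.7490°
wrap1 = wrap2 = π + 2β = 247.4980°
tangent length = C·cosβ = 29.9333
L = (r1+r2)·wrap + 2·C·cosβ = 20·4.3197 + 2·29.9333 = 146.2596

L=146.260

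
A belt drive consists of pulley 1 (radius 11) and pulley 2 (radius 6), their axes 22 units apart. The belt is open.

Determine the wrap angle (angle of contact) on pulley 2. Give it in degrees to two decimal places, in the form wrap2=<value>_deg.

open belt: β = asin((r2−r1)/C) = asin(-5/22) = -13.1366°
wrap1 = π − 2β = 206.2731°
wrap2 = π + 2β = 153.7269°

wrap2=153.73_deg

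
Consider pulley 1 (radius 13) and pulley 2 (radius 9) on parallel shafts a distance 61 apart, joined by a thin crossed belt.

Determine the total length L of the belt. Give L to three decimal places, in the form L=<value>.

L=199.139

crossed belt: β = asin((r1+r2)/C) = asin(22/61) = 21.1405°
wrap1 = wrap2 = π + 2β = 222.2809°
tangent length = C·cosβ = 56.8946
L = (r1+r2)·wrap + 2·C·cosβ = 22·3.8795 + 2·56.8946 = 199.1390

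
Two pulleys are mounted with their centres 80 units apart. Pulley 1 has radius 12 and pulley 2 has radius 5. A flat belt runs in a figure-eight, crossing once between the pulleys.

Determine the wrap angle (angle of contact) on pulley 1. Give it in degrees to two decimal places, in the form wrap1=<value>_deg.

wrap1=204.54_deg

crossed belt: β = asin((r1+r2)/C) = asin(17/80) = 12.2689°
wrap1 = wrap2 = π + 2β = 204.5378°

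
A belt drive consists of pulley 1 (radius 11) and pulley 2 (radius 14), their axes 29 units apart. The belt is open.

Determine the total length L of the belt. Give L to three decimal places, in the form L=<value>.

L=136.850

open belt: β = asin((r2−r1)/C) = asin(3/29) = 5.9378°
wrap1 = π − 2β = 168.1245°
wrap2 = π + 2β = 191.8755°
tangent length = C·cosβ = 28.8444
L = r1·wrap1 + r2·wrap2 + 2·C·cosβ = 11·2.9343 + 14·3.3489 + 2·28.8444 = 136.8504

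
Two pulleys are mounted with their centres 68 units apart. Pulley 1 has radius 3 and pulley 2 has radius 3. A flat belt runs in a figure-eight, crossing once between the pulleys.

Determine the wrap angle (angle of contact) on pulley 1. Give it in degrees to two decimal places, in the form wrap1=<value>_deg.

wrap1=190.12_deg

crossed belt: β = asin((r1+r2)/C) = asin(6/68) = 5.0621°
wrap1 = wrap2 = π + 2β = 190.1242°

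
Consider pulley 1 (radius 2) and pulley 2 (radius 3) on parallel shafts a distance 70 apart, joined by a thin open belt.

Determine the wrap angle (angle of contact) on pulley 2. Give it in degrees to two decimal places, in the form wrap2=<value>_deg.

wrap2=181.64_deg

open belt: β = asin((r2−r1)/C) = asin(1/70) = 0.8185°
wrap1 = π − 2β = 178.3629°
wrap2 = π + 2β = 181.6371°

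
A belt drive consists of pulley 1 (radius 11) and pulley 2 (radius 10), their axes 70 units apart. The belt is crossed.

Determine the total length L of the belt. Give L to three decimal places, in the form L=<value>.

L=212.322

crossed belt: β = asin((r1+r2)/C) = asin(21/70) = 17.4576°
wrap1 = wrap2 = π + 2β = 214.9152°
tangent length = C·cosβ = 66.7757
L = (r1+r2)·wrap + 2·C·cosβ = 21·3.7510 + 2·66.7757 = 212.3220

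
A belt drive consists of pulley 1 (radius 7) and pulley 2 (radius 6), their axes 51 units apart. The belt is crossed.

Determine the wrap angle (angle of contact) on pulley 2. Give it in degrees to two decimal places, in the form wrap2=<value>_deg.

wrap2=209.54_deg

crossed belt: β = asin((r1+r2)/C) = asin(13/51) = 14.7678°
wrap1 = wrap2 = π + 2β = 209.5356°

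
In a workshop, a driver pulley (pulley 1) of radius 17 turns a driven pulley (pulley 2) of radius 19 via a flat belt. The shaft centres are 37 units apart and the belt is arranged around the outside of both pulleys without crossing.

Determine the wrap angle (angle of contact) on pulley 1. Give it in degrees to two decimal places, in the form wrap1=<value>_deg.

open belt: β = asin((r2−r1)/C) = asin(2/37) = 3.0986°
wrap1 = π − 2β = 173.8028°
wrap2 = π + 2β = 186.1972°

wrap1=173.80_deg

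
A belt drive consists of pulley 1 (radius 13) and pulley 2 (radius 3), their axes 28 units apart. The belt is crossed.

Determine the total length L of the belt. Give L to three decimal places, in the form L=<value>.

crossed belt: β = asin((r1+r2)/C) = asin(16/28) = 34.8499°
wrap1 = wrap2 = π + 2β = 249.6998°
tangent length = C·cosβ = 22.9783
L = (r1+r2)·wrap + 2·C·cosβ = 16·4.3581 + 2·22.9783 = 115.6858

L=115.686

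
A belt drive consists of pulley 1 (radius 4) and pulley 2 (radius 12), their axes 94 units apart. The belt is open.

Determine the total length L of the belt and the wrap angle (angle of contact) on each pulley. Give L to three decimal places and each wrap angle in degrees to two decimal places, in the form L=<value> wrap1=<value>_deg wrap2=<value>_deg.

open belt: β = asin((r2−r1)/C) = asin(8/94) = 4.8821°
wrap1 = π − 2β = 170.2357°
wrap2 = π + 2β = 189.7643°
tangent length = C·cosβ = 93.6590
L = r1·wrap1 + r2·wrap2 + 2·C·cosβ = 4·2.9712 + 12·3.3120 + 2·93.6590 = 238.9467

L=238.947 wrap1=170.24_deg wrap2=189.76_deg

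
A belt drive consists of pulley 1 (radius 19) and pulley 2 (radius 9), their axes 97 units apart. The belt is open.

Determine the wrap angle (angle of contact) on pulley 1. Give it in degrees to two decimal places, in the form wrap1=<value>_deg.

open belt: β = asin((r2−r1)/C) = asin(-10/97) = -5.9173°
wrap1 = π − 2β = 191.8346°
wrap2 = π + 2β = 168.1654°

wrap1=191.83_deg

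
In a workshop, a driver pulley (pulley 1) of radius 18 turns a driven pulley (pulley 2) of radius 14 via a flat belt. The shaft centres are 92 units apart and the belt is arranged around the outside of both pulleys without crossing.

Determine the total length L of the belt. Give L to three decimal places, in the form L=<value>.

L=284.705

open belt: β = asin((r2−r1)/C) = asin(-4/92) = -2.4919°
wrap1 = π − 2β = 184.9838°
wrap2 = π + 2β = 175.0162°
tangent length = C·cosβ = 91.9130
L = r1·wrap1 + r2·wrap2 + 2·C·cosβ = 18·3.2286 + 14·3.0546 + 2·91.9130 = 284.7049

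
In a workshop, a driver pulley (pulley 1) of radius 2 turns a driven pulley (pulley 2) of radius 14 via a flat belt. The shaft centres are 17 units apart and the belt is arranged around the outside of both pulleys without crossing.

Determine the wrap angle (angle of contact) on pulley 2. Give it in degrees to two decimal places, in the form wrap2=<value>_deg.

open belt: β = asin((r2−r1)/C) = asin(12/17) = 44.9009°
wrap1 = π − 2β = 90.1983°
wrap2 = π + 2β = 269.8017°

wrap2=269.80_deg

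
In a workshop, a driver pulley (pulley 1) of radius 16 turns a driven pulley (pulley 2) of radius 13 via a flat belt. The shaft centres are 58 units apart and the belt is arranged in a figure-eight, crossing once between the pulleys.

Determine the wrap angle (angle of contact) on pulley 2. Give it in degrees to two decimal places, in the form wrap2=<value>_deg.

crossed belt: β = asin((r1+r2)/C) = asin(29/58) = 30.0000°
wrap1 = wrap2 = π + 2β = 240.0000°

wrap2=240.00_deg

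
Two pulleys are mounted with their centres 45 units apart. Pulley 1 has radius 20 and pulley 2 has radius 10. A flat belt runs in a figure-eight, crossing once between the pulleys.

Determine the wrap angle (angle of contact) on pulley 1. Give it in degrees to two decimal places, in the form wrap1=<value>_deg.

wrap1=263.62_deg

crossed belt: β = asin((r1+r2)/C) = asin(30/45) = 41.8103°
wrap1 = wrap2 = π + 2β = 263.6206°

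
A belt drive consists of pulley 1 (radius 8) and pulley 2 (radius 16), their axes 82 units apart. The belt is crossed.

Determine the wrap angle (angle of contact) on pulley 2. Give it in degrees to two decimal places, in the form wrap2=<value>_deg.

crossed belt: β = asin((r1+r2)/C) = asin(24/82) = 17.0186°
wrap1 = wrap2 = π + 2β = 214.0373°

wrap2=214.04_deg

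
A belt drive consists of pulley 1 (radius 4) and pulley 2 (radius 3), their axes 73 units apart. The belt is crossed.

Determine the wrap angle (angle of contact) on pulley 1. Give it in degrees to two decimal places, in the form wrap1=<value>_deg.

crossed belt: β = asin((r1+r2)/C) = asin(7/73) = 5.5026°
wrap1 = wrap2 = π + 2β = 191.0051°

wrap1=191.01_deg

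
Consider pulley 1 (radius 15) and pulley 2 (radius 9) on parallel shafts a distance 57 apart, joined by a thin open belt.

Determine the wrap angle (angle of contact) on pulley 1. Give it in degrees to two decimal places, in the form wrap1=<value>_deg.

open belt: β = asin((r2−r1)/C) = asin(-6/57) = -6.0423°
wrap1 = π − 2β = 192.0847°
wrap2 = π + 2β = 167.9153°

wrap1=192.08_deg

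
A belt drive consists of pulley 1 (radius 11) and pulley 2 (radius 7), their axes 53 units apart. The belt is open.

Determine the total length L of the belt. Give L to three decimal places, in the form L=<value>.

open belt: β = asin((r2−r1)/C) = asin(-4/53) = -4.3283°
wrap1 = π − 2β = 188.6567°
wrap2 = π + 2β = 171.3433°
tangent length = C·cosβ = 52.8488
L = r1·wrap1 + r2·wrap2 + 2·C·cosβ = 11·3.2927 + 7·2.9905 + 2·52.8488 = 162.8507

L=162.851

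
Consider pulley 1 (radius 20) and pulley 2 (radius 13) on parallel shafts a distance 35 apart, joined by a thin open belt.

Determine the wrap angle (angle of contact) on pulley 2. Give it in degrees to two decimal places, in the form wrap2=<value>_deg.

wrap2=156.93_deg

open belt: β = asin((r2−r1)/C) = asin(-7/35) = -11.5370°
wrap1 = π − 2β = 203.0739°
wrap2 = π + 2β = 156.9261°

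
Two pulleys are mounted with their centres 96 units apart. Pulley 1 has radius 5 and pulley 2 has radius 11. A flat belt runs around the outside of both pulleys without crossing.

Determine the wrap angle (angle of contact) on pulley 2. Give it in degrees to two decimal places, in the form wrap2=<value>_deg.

open belt: β = asin((r2−r1)/C) = asin(6/96) = 3.5833°
wrap1 = π − 2β = 172.8334°
wrap2 = π + 2β = 187.1666°

wrap2=187.17_deg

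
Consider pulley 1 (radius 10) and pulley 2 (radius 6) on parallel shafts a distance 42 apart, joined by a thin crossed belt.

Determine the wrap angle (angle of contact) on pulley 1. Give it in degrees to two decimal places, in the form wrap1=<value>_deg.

crossed belt: β = asin((r1+r2)/C) = asin(16/42) = 22.3927°
wrap1 = wrap2 = π + 2β = 224.7854°

wrap1=224.79_deg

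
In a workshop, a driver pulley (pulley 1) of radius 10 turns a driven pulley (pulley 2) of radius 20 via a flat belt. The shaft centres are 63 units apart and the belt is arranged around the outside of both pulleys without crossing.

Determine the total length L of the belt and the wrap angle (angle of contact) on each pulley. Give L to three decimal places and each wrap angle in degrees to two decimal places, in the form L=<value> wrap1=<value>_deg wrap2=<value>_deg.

L=221.838 wrap1=161.73_deg wrap2=198.27_deg

open belt: β = asin((r2−r1)/C) = asin(10/63) = 9.1332°
wrap1 = π − 2β = 161.7336°
wrap2 = π + 2β = 198.2664°
tangent length = C·cosβ = 62.2013
L = r1·wrap1 + r2·wrap2 + 2·C·cosβ = 10·2.8228 + 20·3.4604 + 2·62.2013 = 221.8384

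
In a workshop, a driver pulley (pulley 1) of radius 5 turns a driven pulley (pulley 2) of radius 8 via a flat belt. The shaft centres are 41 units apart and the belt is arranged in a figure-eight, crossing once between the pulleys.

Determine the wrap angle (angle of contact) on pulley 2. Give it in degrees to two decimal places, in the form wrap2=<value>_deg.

wrap2=216.97_deg

crossed belt: β = asin((r1+r2)/C) = asin(13/41) = 18.4860°
wrap1 = wrap2 = π + 2β = 216.9720°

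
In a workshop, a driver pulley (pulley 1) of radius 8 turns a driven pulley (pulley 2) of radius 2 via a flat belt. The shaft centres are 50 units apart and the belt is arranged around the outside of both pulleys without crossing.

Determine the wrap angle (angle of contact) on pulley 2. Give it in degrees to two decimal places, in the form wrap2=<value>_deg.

wrap2=166.22_deg

open belt: β = asin((r2−r1)/C) = asin(-6/50) = -6.8921°
wrap1 = π − 2β = 193.7842°
wrap2 = π + 2β = 166.2158°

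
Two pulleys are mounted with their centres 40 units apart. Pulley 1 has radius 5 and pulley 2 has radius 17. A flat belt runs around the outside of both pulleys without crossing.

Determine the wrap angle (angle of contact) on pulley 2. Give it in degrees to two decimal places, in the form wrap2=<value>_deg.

wrap2=214.92_deg

open belt: β = asin((r2−r1)/C) = asin(12/40) = 17.4576°
wrap1 = π − 2β = 145.0848°
wrap2 = π + 2β = 214.9152°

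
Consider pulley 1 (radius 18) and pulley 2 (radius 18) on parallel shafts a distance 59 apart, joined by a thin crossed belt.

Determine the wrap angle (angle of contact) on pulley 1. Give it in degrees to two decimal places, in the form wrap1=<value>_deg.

wrap1=255.20_deg

crossed belt: β = asin((r1+r2)/C) = asin(36/59) = 37.6018°
wrap1 = wrap2 = π + 2β = 255.2035°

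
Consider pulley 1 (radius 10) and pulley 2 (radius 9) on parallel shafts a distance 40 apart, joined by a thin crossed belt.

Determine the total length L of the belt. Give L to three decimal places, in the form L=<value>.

crossed belt: β = asin((r1+r2)/C) = asin(19/40) = 28.3594°
wrap1 = wrap2 = π + 2β = 236.7187°
tangent length = C·cosβ = 35.1994
L = (r1+r2)·wrap + 2·C·cosβ = 19·4.1315 + 2·35.1994 = 148.8978

L=148.898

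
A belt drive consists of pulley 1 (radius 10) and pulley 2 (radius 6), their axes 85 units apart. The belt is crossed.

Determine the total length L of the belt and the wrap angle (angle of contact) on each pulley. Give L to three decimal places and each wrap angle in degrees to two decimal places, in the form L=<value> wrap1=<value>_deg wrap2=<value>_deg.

crossed belt: β = asin((r1+r2)/C) = asin(16/85) = 10.8498°
wrap1 = wrap2 = π + 2β = 201.6996°
tangent length = C·cosβ = 83.4805
L = (r1+r2)·wrap + 2·C·cosβ = 16·3.5203 + 2·83.4805 = 223.2862

L=223.286 wrap1=201.70_deg wrap2=201.70_deg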